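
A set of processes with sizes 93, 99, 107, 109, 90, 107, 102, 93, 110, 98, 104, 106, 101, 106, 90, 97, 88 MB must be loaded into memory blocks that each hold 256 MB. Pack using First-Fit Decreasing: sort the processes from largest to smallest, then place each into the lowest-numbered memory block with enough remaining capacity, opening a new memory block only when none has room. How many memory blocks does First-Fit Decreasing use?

Sorted descending: 110, 109, 107, 107, 106, 106, 104, 102, 101, 99, 98, 97, 93, 93, 90, 90, 88.
Put 110 MB in memory block 1; 146 MB remain.
Put 109 MB in memory block 1; 37 MB remain.
Put 107 MB in memory block 2; 149 MB remain.
Put 107 MB in memory block 2; 42 MB remain.
Put 106 MB in memory block 3; 150 MB remain.
Put 106 MB in memory block 3; 44 MB remain.
Put 104 MB in memory block 4; 152 MB remain.
Put 102 MB in memory block 4; 50 MB remain.
Put 101 MB in memory block 5; 155 MB remain.
Put 99 MB in memory block 5; 56 MB remain.
Put 98 MB in memory block 6; 158 MB remain.
Put 97 MB in memory block 6; 61 MB remain.
Put 93 MB in memory block 7; 163 MB remain.
Put 93 MB in memory block 7; 70 MB remain.
Put 90 MB in memory block 8; 166 MB remain.
Put 90 MB in memory block 8; 76 MB remain.
Put 88 MB in memory block 9; 168 MB remain.
Final memory blocks: [110,109] [107,107] [106,106] [104,102] [101,99] [98,97] [93,93] [90,90] [88].

9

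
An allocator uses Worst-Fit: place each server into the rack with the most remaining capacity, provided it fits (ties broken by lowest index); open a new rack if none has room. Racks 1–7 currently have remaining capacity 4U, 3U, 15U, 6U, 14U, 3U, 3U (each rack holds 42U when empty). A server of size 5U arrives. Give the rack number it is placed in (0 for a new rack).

Racks with room: rack 3 (15U), rack 4 (6U), rack 5 (14U).
Most room is rack 3 with 15U free.

3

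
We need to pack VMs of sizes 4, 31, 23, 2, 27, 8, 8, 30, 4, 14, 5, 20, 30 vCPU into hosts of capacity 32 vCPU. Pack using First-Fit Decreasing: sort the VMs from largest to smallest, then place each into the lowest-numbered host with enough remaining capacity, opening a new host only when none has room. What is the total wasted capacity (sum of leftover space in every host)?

18

Sorted descending: 31, 30, 30, 27, 23, 20, 14, 8, 8, 5, 4, 4, 2.
31 vCPU → host 1 (remaining 1 vCPU)
30 vCPU → host 2 (remaining 2 vCPU)
30 vCPU → host 3 (remaining 2 vCPU)
27 vCPU → host 4 (remaining 5 vCPU)
23 vCPU → host 5 (remaining 9 vCPU)
20 vCPU → host 6 (remaining 12 vCPU)
14 vCPU → host 7 (remaining 18 vCPU)
8 vCPU → host 5 (remaining 1 vCPU)
8 vCPU → host 6 (remaining 4 vCPU)
5 vCPU → host 4 (remaining 0 vCPU)
4 vCPU → host 6 (remaining 0 vCPU)
4 vCPU → host 7 (remaining 14 vCPU)
2 vCPU → host 2 (remaining 0 vCPU)
7 hosts × 32 vCPU = 224 vCPU; used 206 vCPU; unused 18 vCPU.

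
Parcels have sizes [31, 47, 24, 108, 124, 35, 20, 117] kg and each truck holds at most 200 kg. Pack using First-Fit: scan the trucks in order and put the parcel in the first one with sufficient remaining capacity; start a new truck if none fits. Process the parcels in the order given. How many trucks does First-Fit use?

4

31 kg → truck 1 (remaining 169 kg)
47 kg → truck 1 (remaining 122 kg)
24 kg → truck 1 (remaining 98 kg)
108 kg → truck 2 (remaining 92 kg)
124 kg → truck 3 (remaining 76 kg)
35 kg → truck 1 (remaining 63 kg)
20 kg → truck 1 (remaining 43 kg)
117 kg → truck 4 (remaining 83 kg)
Final trucks: [31,47,24,35,20] [108] [124] [117].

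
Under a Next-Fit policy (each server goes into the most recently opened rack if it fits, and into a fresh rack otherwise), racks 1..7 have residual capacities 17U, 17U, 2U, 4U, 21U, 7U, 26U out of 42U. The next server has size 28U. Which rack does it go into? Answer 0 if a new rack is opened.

Next-Fit only looks at rack 7, which has 26U free.
28U does not fit, so a new rack is opened.

0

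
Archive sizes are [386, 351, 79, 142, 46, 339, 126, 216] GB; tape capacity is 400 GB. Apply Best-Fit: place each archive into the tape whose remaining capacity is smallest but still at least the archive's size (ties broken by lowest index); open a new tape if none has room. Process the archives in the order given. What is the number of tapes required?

5 tapes

Put 386 GB in tape 1; 14 GB remain.
Put 351 GB in tape 2; 49 GB remain.
Put 79 GB in tape 3; 321 GB remain.
Put 142 GB in tape 3; 179 GB remain.
Put 46 GB in tape 2; 3 GB remain.
Put 339 GB in tape 4; 61 GB remain.
Put 126 GB in tape 3; 53 GB remain.
Put 216 GB in tape 5; 184 GB remain.
Final tapes: [386] [351,46] [79,142,126] [339] [216].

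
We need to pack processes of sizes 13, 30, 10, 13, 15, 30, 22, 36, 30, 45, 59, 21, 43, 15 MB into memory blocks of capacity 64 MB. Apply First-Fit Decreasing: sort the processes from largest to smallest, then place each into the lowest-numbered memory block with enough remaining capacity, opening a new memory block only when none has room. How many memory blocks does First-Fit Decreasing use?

7

Sorted descending: 59, 45, 43, 36, 30, 30, 30, 22, 21, 15, 15, 13, 13, 10.
Put 59 MB in memory block 1; 5 MB remain.
Put 45 MB in memory block 2; 19 MB remain.
Put 43 MB in memory block 3; 21 MB remain.
Put 36 MB in memory block 4; 28 MB remain.
Put 30 MB in memory block 5; 34 MB remain.
Put 30 MB in memory block 5; 4 MB remain.
Put 30 MB in memory block 6; 34 MB remain.
Put 22 MB in memory block 4; 6 MB remain.
Put 21 MB in memory block 3; 0 MB remain.
Put 15 MB in memory block 2; 4 MB remain.
Put 15 MB in memory block 6; 19 MB remain.
Put 13 MB in memory block 6; 6 MB remain.
Put 13 MB in memory block 7; 51 MB remain.
Put 10 MB in memory block 7; 41 MB remain.
Final memory blocks: [59] [45,15] [43,21] [36,22] [30,30] [30,15,13] [13,10].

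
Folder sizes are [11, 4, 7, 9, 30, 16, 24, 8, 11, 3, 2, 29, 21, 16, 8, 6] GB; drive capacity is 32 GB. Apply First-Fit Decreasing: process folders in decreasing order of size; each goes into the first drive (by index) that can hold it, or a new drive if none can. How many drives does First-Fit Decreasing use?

Sorted descending: 30, 29, 24, 21, 16, 16, 11, 11, 9, 8, 8, 7, 6, 4, 3, 2.
30 GB → drive 1 (remaining 2 GB)
29 GB → drive 2 (remaining 3 GB)
24 GB → drive 3 (remaining 8 GB)
21 GB → drive 4 (remaining 11 GB)
16 GB → drive 5 (remaining 16 GB)
16 GB → drive 5 (remaining 0 GB)
11 GB → drive 4 (remaining 0 GB)
11 GB → drive 6 (remaining 21 GB)
9 GB → drive 6 (remaining 12 GB)
8 GB → drive 3 (remaining 0 GB)
8 GB → drive 6 (remaining 4 GB)
7 GB → drive 7 (remaining 25 GB)
6 GB → drive 7 (remaining 19 GB)
4 GB → drive 6 (remaining 0 GB)
3 GB → drive 2 (remaining 0 GB)
2 GB → drive 1 (remaining 0 GB)

7 drives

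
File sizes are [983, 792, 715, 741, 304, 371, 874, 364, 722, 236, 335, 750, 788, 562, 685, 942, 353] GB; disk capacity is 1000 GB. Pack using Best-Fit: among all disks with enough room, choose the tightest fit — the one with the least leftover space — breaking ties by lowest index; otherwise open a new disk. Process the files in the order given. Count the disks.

13 disks

983 GB → disk 1 (remaining 17 GB)
792 GB → disk 2 (remaining 208 GB)
715 GB → disk 3 (remaining 285 GB)
741 GB → disk 4 (remaining 259 GB)
304 GB → disk 5 (remaining 696 GB)
371 GB → disk 5 (remaining 325 GB)
874 GB → disk 6 (remaining 126 GB)
364 GB → disk 7 (remaining 636 GB)
722 GB → disk 8 (remaining 278 GB)
236 GB → disk 4 (remaining 23 GB)
335 GB → disk 7 (remaining 301 GB)
750 GB → disk 9 (remaining 250 GB)
788 GB → disk 10 (remaining 212 GB)
562 GB → disk 11 (remaining 438 GB)
685 GB → disk 12 (remaining 315 GB)
942 GB → disk 13 (remaining 58 GB)
353 GB → disk 11 (remaining 85 GB)
Final disks: [983] [792] [715] [741,236] [304,371] [874] [364,335] [722] [750] [788] [562,353] [685] [942].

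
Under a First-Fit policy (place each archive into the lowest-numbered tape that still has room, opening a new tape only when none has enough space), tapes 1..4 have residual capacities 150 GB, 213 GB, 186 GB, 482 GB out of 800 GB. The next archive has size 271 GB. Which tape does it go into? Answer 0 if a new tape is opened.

Tapes with room: tape 4 (482 GB).
The first with room is tape 4.

4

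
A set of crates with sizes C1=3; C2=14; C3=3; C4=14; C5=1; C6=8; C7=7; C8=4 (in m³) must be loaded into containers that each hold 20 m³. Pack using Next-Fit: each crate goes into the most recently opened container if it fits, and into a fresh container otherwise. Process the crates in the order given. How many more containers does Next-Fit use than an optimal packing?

0

Next-Fit: [3,14,3] [14,1] [8,7,4] → 3 containers.
Total size 54 m³; any packing needs at least ⌈54/20⌉ = 3 containers.
So 3 is already optimal.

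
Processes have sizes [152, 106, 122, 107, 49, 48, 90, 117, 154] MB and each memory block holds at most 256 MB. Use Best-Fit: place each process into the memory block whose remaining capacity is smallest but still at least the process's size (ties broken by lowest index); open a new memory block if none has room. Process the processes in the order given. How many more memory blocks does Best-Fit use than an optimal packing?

1

Best-Fit: [152,49,48] [106,122] [107,90] [117] [154] → 5 memory blocks.
Total size 945 MB; any packing needs at least ⌈945/256⌉ = 4 memory blocks.
An optimal packing achieves that bound: [154,90] [152,49,48] [122,117] [107,106] → 4 memory blocks.
Excess: 5 − 4 = 1.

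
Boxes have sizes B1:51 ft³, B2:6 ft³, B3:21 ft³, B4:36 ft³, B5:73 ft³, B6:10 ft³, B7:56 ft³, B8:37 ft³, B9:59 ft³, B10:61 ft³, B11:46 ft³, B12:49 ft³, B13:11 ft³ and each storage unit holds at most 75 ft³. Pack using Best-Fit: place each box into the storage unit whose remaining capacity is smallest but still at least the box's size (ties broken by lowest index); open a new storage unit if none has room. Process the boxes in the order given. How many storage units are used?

Put B1 (51 ft³) in storage unit 1; 24 ft³ remain.
Put B2 (6 ft³) in storage unit 1; 18 ft³ remain.
Put B3 (21 ft³) in storage unit 2; 54 ft³ remain.
Put B4 (36 ft³) in storage unit 2; 18 ft³ remain.
Put B5 (73 ft³) in storage unit 3; 2 ft³ remain.
Put B6 (10 ft³) in storage unit 1; 8 ft³ remain.
Put B7 (56 ft³) in storage unit 4; 19 ft³ remain.
Put B8 (37 ft³) in storage unit 5; 38 ft³ remain.
Put B9 (59 ft³) in storage unit 6; 16 ft³ remain.
Put B10 (61 ft³) in storage unit 7; 14 ft³ remain.
Put B11 (46 ft³) in storage unit 8; 29 ft³ remain.
Put B12 (49 ft³) in storage unit 9; 26 ft³ remain.
Put B13 (11 ft³) in storage unit 7; 3 ft³ remain.

9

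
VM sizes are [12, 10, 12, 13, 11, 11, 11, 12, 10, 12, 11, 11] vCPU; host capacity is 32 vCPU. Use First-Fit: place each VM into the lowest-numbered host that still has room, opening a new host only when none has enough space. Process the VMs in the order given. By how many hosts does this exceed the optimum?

1

First-Fit: [12,10,10] [12,13] [11,11] [11,12] [12,11] [11] → 6 hosts.
Total size 136 vCPU; any packing needs at least ⌈136/32⌉ = 5 hosts.
An optimal packing achieves that bound: [13,12] [12,12] [12,11] [11,11,10] [11,11,10] → 5 hosts.
Excess: 6 − 5 = 1.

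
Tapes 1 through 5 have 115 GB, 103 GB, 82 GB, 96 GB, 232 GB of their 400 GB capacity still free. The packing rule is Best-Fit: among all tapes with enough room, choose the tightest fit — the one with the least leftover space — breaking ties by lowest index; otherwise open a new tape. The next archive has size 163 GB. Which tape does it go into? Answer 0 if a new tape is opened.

5

Tapes with room: tape 5 (232 GB).
Tightest fit is tape 5 with 232 GB free.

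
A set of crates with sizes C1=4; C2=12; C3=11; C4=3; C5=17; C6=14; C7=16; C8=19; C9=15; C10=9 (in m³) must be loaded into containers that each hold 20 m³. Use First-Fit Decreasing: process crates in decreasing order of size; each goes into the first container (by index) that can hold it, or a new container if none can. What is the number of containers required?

Sorted descending: 19, 17, 16, 15, 14, 12, 11, 9, 4, 3.
Put 19 m³ in container 1; 1 m³ remain.
Put 17 m³ in container 2; 3 m³ remain.
Put 16 m³ in container 3; 4 m³ remain.
Put 15 m³ in container 4; 5 m³ remain.
Put 14 m³ in container 5; 6 m³ remain.
Put 12 m³ in container 6; 8 m³ remain.
Put 11 m³ in container 7; 9 m³ remain.
Put 9 m³ in container 7; 0 m³ remain.
Put 4 m³ in container 3; 0 m³ remain.
Put 3 m³ in container 2; 0 m³ remain.
Final containers: [19] [17,3] [16,4] [15] [14] [12] [11,9].

7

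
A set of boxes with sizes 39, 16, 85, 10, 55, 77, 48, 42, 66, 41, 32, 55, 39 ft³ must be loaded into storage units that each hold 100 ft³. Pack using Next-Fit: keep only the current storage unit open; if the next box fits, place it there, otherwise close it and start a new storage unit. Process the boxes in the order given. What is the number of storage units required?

8

storage unit 1: place 39 ft³, 61 ft³ left
storage unit 1: place 16 ft³, 45 ft³ left
storage unit 2: place 85 ft³, 15 ft³ left
storage unit 2: place 10 ft³, 5 ft³ left
storage unit 3: place 55 ft³, 45 ft³ left
storage unit 4: place 77 ft³, 23 ft³ left
storage unit 5: place 48 ft³, 52 ft³ left
storage unit 5: place 42 ft³, 10 ft³ left
storage unit 6: place 66 ft³, 34 ft³ left
storage unit 7: place 41 ft³, 59 ft³ left
storage unit 7: place 32 ft³, 27 ft³ left
storage unit 8: place 55 ft³, 45 ft³ left
storage unit 8: place 39 ft³, 6 ft³ left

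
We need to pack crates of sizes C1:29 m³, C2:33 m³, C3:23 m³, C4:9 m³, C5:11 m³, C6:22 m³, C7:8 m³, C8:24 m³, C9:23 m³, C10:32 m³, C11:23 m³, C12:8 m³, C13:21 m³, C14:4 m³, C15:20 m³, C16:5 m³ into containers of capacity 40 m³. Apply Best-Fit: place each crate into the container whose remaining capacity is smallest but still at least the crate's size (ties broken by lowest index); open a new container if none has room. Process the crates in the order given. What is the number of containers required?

Put C1 (29 m³) in container 1; 11 m³ remain.
Put C2 (33 m³) in container 2; 7 m³ remain.
Put C3 (23 m³) in container 3; 17 m³ remain.
Put C4 (9 m³) in container 1; 2 m³ remain.
Put C5 (11 m³) in container 3; 6 m³ remain.
Put C6 (22 m³) in container 4; 18 m³ remain.
Put C7 (8 m³) in container 4; 10 m³ remain.
Put C8 (24 m³) in container 5; 16 m³ remain.
Put C9 (23 m³) in container 6; 17 m³ remain.
Put C10 (32 m³) in container 7; 8 m³ remain.
Put C11 (23 m³) in container 8; 17 m³ remain.
Put C12 (8 m³) in container 7; 0 m³ remain.
Put C13 (21 m³) in container 9; 19 m³ remain.
Put C14 (4 m³) in container 3; 2 m³ remain.
Put C15 (20 m³) in container 10; 20 m³ remain.
Put C16 (5 m³) in container 2; 2 m³ remain.
Final containers: [29,9] [33,5] [23,11,4] [22,8] [24] [23] [32,8] [23] [21] [20].

10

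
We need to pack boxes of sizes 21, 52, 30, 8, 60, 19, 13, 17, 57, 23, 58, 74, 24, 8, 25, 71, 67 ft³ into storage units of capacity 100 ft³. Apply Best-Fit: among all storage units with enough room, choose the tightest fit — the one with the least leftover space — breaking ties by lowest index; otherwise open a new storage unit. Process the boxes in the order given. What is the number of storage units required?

7

storage unit 1: place 21 ft³, 79 ft³ left
storage unit 1: place 52 ft³, 27 ft³ left
storage unit 2: place 30 ft³, 70 ft³ left
storage unit 1: place 8 ft³, 19 ft³ left
storage unit 2: place 60 ft³, 10 ft³ left
storage unit 1: place 19 ft³, 0 ft³ left
storage unit 3: place 13 ft³, 87 ft³ left
storage unit 3: place 17 ft³, 70 ft³ left
storage unit 3: place 57 ft³, 13 ft³ left
storage unit 4: place 23 ft³, 77 ft³ left
storage unit 4: place 58 ft³, 19 ft³ left
storage unit 5: place 74 ft³, 26 ft³ left
storage unit 5: place 24 ft³, 2 ft³ left
storage unit 2: place 8 ft³, 2 ft³ left
storage unit 6: place 25 ft³, 75 ft³ left
storage unit 6: place 71 ft³, 4 ft³ left
storage unit 7: place 67 ft³, 33 ft³ left
Final storage units: [21,52,8,19] [30,60,8] [13,17,57] [23,58] [74,24] [25,71] [67].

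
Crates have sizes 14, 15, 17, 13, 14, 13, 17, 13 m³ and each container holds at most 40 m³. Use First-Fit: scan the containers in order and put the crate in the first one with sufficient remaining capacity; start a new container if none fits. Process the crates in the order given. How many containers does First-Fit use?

4

14 m³ → container 1 (remaining 26 m³)
15 m³ → container 1 (remaining 11 m³)
17 m³ → container 2 (remaining 23 m³)
13 m³ → container 2 (remaining 10 m³)
14 m³ → container 3 (remaining 26 m³)
13 m³ → container 3 (remaining 13 m³)
17 m³ → container 4 (remaining 23 m³)
13 m³ → container 3 (remaining 0 m³)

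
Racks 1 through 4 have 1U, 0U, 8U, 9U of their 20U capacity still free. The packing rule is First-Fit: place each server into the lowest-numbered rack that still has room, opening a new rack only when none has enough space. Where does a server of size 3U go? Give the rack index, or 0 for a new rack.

3

Racks with room: rack 3 (8U), rack 4 (9U).
The first with room is rack 3.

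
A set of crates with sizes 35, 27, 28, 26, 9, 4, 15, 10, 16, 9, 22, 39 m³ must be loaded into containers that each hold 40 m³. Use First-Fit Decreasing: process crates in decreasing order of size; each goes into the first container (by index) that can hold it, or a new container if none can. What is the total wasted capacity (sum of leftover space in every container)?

40

Sorted descending: 39, 35, 28, 27, 26, 22, 16, 15, 10, 9, 9, 4.
Put 39 m³ in container 1; 1 m³ remain.
Put 35 m³ in container 2; 5 m³ remain.
Put 28 m³ in container 3; 12 m³ remain.
Put 27 m³ in container 4; 13 m³ remain.
Put 26 m³ in container 5; 14 m³ remain.
Put 22 m³ in container 6; 18 m³ remain.
Put 16 m³ in container 6; 2 m³ remain.
Put 15 m³ in container 7; 25 m³ remain.
Put 10 m³ in container 3; 2 m³ remain.
Put 9 m³ in container 4; 4 m³ remain.
Put 9 m³ in container 5; 5 m³ remain.
Put 4 m³ in container 2; 1 m³ remain.
7 containers × 40 m³ = 280 m³; used 240 m³; unused 40 m³.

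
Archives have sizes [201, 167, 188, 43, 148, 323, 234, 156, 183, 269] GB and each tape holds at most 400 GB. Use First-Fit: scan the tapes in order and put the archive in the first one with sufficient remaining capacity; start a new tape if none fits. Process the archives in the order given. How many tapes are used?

6

Put 201 GB in tape 1; 199 GB remain.
Put 167 GB in tape 1; 32 GB remain.
Put 188 GB in tape 2; 212 GB remain.
Put 43 GB in tape 2; 169 GB remain.
Put 148 GB in tape 2; 21 GB remain.
Put 323 GB in tape 3; 77 GB remain.
Put 234 GB in tape 4; 166 GB remain.
Put 156 GB in tape 4; 10 GB remain.
Put 183 GB in tape 5; 217 GB remain.
Put 269 GB in tape 6; 131 GB remain.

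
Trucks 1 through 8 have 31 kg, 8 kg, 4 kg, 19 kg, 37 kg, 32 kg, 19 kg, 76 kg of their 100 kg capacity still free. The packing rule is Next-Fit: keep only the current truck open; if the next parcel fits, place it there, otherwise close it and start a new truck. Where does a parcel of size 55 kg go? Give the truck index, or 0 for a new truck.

Next-Fit only looks at truck 8, which has 76 kg free.
55 kg fits there.

8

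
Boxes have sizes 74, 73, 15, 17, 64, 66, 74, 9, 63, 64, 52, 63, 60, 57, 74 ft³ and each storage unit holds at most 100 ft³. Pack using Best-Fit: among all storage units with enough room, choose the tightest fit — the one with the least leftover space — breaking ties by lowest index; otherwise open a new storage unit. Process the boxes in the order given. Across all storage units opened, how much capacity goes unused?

storage unit 1: place 74 ft³, 26 ft³ left
storage unit 2: place 73 ft³, 27 ft³ left
storage unit 1: place 15 ft³, 11 ft³ left
storage unit 2: place 17 ft³, 10 ft³ left
storage unit 3: place 64 ft³, 36 ft³ left
storage unit 4: place 66 ft³, 34 ft³ left
storage unit 5: place 74 ft³, 26 ft³ left
storage unit 2: place 9 ft³, 1 ft³ left
storage unit 6: place 63 ft³, 37 ft³ left
storage unit 7: place 64 ft³, 36 ft³ left
storage unit 8: place 52 ft³, 48 ft³ left
storage unit 9: place 63 ft³, 37 ft³ left
storage unit 10: place 60 ft³, 40 ft³ left
storage unit 11: place 57 ft³, 43 ft³ left
storage unit 12: place 74 ft³, 26 ft³ left
12 storage units × 100 ft³ = 1200 ft³; used 825 ft³; unused 375 ft³.

375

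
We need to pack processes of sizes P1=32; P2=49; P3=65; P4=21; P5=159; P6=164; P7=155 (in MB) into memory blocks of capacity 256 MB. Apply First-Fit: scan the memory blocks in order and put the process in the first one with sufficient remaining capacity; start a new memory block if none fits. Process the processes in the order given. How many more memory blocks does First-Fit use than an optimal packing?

First-Fit: [32,49,65,21] [159] [164] [155] → 4 memory blocks.
Total size 645 MB; any packing needs at least ⌈645/256⌉ = 3 memory blocks.
An optimal packing achieves that bound: [164,65,21] [159,49,32] [155] → 3 memory blocks.
Excess: 4 − 3 = 1.

1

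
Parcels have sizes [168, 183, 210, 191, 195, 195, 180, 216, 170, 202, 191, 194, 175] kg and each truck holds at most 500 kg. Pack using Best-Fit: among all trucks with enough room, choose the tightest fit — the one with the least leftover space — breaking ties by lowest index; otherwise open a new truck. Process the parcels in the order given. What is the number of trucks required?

168 kg → truck 1 (remaining 332 kg)
183 kg → truck 1 (remaining 149 kg)
210 kg → truck 2 (remaining 290 kg)
191 kg → truck 2 (remaining 99 kg)
195 kg → truck 3 (remaining 305 kg)
195 kg → truck 3 (remaining 110 kg)
180 kg → truck 4 (remaining 320 kg)
216 kg → truck 4 (remaining 104 kg)
170 kg → truck 5 (remaining 330 kg)
202 kg → truck 5 (remaining 128 kg)
191 kg → truck 6 (remaining 309 kg)
194 kg → truck 6 (remaining 115 kg)
175 kg → truck 7 (remaining 325 kg)
Final trucks: [168,183] [210,191] [195,195] [180,216] [170,202] [191,194] [175].

7 trucks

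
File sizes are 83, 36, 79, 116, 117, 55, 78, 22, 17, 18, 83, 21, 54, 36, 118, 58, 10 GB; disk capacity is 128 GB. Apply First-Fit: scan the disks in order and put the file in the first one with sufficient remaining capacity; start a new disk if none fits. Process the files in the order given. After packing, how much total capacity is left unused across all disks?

disk 1: place 83 GB, 45 GB left
disk 1: place 36 GB, 9 GB left
disk 2: place 79 GB, 49 GB left
disk 3: place 116 GB, 12 GB left
disk 4: place 117 GB, 11 GB left
disk 5: place 55 GB, 73 GB left
disk 6: place 78 GB, 50 GB left
disk 2: place 22 GB, 27 GB left
disk 2: place 17 GB, 10 GB left
disk 5: place 18 GB, 55 GB left
disk 7: place 83 GB, 45 GB left
disk 5: place 21 GB, 34 GB left
disk 8: place 54 GB, 74 GB left
disk 6: place 36 GB, 14 GB left
disk 9: place 118 GB, 10 GB left
disk 8: place 58 GB, 16 GB left
disk 2: place 10 GB, 0 GB left
9 disks × 128 GB = 1152 GB; used 1001 GB; unused 151 GB.

151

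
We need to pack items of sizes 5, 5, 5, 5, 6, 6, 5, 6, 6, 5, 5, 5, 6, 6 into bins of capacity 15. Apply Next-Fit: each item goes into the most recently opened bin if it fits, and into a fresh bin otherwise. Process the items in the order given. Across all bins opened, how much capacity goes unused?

5 → bin 1 (remaining 10)
5 → bin 1 (remaining 5)
5 → bin 1 (remaining 0)
5 → bin 2 (remaining 10)
6 → bin 2 (remaining 4)
6 → bin 3 (remaining 9)
5 → bin 3 (remaining 4)
6 → bin 4 (remaining 9)
6 → bin 4 (remaining 3)
5 → bin 5 (remaining 10)
5 → bin 5 (remaining 5)
5 → bin 5 (remaining 0)
6 → bin 6 (remaining 9)
6 → bin 6 (remaining 3)
6 bins × 15 = 90; used 76; unused 14.

14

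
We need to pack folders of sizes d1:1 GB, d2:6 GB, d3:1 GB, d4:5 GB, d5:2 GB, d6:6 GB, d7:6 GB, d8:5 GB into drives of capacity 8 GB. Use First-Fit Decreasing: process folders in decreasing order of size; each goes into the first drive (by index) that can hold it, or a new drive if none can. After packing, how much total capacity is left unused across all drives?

8

Sorted descending: 6, 6, 6, 5, 5, 2, 1, 1.
drive 1: place 6 GB, 2 GB left
drive 2: place 6 GB, 2 GB left
drive 3: place 6 GB, 2 GB left
drive 4: place 5 GB, 3 GB left
drive 5: place 5 GB, 3 GB left
drive 1: place 2 GB, 0 GB left
drive 2: place 1 GB, 1 GB left
drive 2: place 1 GB, 0 GB left
5 drives × 8 GB = 40 GB; used 32 GB; unused 8 GB.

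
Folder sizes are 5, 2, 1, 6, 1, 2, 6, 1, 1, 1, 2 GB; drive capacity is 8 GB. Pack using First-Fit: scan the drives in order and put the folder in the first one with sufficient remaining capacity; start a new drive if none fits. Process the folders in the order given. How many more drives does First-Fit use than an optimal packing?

First-Fit: [5,2,1] [6,1,1] [2,6] [1,1,2] → 4 drives.
Total size 28 GB; any packing needs at least ⌈28/8⌉ = 4 drives.
So 4 is already optimal.

0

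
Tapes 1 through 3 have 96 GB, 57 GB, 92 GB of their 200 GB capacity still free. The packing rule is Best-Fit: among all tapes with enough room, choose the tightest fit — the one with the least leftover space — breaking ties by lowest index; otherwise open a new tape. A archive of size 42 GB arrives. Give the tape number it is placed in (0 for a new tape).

Tapes with room: tape 1 (96 GB), tape 2 (57 GB), tape 3 (92 GB).
Tightest fit is tape 2 with 57 GB free.

2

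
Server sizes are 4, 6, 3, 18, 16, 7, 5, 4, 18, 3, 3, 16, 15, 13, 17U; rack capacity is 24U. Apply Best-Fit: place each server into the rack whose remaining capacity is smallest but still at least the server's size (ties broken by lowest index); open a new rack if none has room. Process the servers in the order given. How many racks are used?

rack 1: place 4U, 20U left
rack 1: place 6U, 14U left
rack 1: place 3U, 11U left
rack 2: place 18U, 6U left
rack 3: place 16U, 8U left
rack 3: place 7U, 1U left
rack 2: place 5U, 1U left
rack 1: place 4U, 7U left
rack 4: place 18U, 6U left
rack 4: place 3U, 3U left
rack 4: place 3U, 0U left
rack 5: place 16U, 8U left
rack 6: place 15U, 9U left
rack 7: place 13U, 11U left
rack 8: place 17U, 7U left

8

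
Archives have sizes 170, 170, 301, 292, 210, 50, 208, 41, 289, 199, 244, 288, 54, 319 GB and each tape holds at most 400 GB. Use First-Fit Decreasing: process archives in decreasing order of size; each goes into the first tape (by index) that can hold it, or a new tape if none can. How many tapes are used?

Sorted descending: 319, 301, 292, 289, 288, 244, 210, 208, 199, 170, 170, 54, 50, 41.
319 GB → tape 1 (remaining 81 GB)
301 GB → tape 2 (remaining 99 GB)
292 GB → tape 3 (remaining 108 GB)
289 GB → tape 4 (remaining 111 GB)
288 GB → tape 5 (remaining 112 GB)
244 GB → tape 6 (remaining 156 GB)
210 GB → tape 7 (remaining 190 GB)
208 GB → tape 8 (remaining 192 GB)
199 GB → tape 9 (remaining 201 GB)
170 GB → tape 7 (remaining 20 GB)
170 GB → tape 8 (remaining 22 GB)
54 GB → tape 1 (remaining 27 GB)
50 GB → tape 2 (remaining 49 GB)
41 GB → tape 2 (remaining 8 GB)
Final tapes: [319,54] [301,50,41] [292] [289] [288] [244] [210,170] [208,170] [199].

9 tapes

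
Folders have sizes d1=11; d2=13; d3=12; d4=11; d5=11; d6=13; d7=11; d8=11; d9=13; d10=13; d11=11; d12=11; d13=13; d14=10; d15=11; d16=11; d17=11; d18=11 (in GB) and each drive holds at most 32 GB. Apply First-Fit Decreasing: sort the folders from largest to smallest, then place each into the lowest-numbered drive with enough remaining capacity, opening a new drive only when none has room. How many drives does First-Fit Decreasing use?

Sorted descending: 13, 13, 13, 13, 13, 12, 11, 11, 11, 11, 11, 11, 11, 11, 11, 11, 11, 10.
13 GB → drive 1 (remaining 19 GB)
13 GB → drive 1 (remaining 6 GB)
13 GB → drive 2 (remaining 19 GB)
13 GB → drive 2 (remaining 6 GB)
13 GB → drive 3 (remaining 19 GB)
12 GB → drive 3 (remaining 7 GB)
11 GB → drive 4 (remaining 21 GB)
11 GB → drive 4 (remaining 10 GB)
11 GB → drive 5 (remaining 21 GB)
11 GB → drive 5 (remaining 10 GB)
11 GB → drive 6 (remaining 21 GB)
11 GB → drive 6 (remaining 10 GB)
11 GB → drive 7 (remaining 21 GB)
11 GB → drive 7 (remaining 10 GB)
11 GB → drive 8 (remaining 21 GB)
11 GB → drive 8 (remaining 10 GB)
11 GB → drive 9 (remaining 21 GB)
10 GB → drive 4 (remaining 0 GB)

9 drives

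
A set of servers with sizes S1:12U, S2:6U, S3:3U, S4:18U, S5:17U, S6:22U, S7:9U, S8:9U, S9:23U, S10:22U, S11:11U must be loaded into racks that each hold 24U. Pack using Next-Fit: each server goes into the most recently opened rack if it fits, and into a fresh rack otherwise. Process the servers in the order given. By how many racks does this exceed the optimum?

1

Next-Fit: [12,6,3] [18] [17] [22] [9,9] [23] [22] [11] → 8 racks.
Total size 152U; any packing needs at least ⌈152/24⌉ = 7 racks.
An optimal packing achieves that bound: [23] [22] [22] [18,6] [17,3] [12,11] [9,9] → 7 racks.
Excess: 8 − 7 = 1.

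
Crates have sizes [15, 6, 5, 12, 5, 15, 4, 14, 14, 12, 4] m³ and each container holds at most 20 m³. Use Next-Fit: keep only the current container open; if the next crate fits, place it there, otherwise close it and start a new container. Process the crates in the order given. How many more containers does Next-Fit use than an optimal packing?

Next-Fit: [15] [6,5] [12,5] [15,4] [14] [14] [12,4] → 7 containers.
Total size 106 m³; any packing needs at least ⌈106/20⌉ = 6 containers.
An optimal packing achieves that bound: [15,5] [15,5] [14,6] [14,4] [12,4] [12] → 6 containers.
Excess: 7 − 6 = 1.

1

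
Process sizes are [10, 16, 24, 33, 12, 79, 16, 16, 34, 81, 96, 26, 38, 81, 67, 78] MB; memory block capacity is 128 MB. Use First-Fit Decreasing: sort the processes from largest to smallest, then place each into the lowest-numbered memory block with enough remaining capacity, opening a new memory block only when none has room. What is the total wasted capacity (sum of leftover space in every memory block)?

Sorted descending: 96, 81, 81, 79, 78, 67, 38, 34, 33, 26, 24, 16, 16, 16, 12, 10.
memory block 1: place 96 MB, 32 MB left
memory block 2: place 81 MB, 47 MB left
memory block 3: place 81 MB, 47 MB left
memory block 4: place 79 MB, 49 MB left
memory block 5: place 78 MB, 50 MB left
memory block 6: place 67 MB, 61 MB left
memory block 2: place 38 MB, 9 MB left
memory block 3: place 34 MB, 13 MB left
memory block 4: place 33 MB, 16 MB left
memory block 1: place 26 MB, 6 MB left
memory block 5: place 24 MB, 26 MB left
memory block 4: place 16 MB, 0 MB left
memory block 5: place 16 MB, 10 MB left
memory block 6: place 16 MB, 45 MB left
memory block 3: place 12 MB, 1 MB left
memory block 5: place 10 MB, 0 MB left
6 memory blocks × 128 MB = 768 MB; used 707 MB; unused 61 MB.

61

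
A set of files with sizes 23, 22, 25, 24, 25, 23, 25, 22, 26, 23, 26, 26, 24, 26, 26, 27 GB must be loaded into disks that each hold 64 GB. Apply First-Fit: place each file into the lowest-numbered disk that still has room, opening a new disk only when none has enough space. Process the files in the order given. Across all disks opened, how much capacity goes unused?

119

disk 1: place 23 GB, 41 GB left
disk 1: place 22 GB, 19 GB left
disk 2: place 25 GB, 39 GB left
disk 2: place 24 GB, 15 GB left
disk 3: place 25 GB, 39 GB left
disk 3: place 23 GB, 16 GB left
disk 4: place 25 GB, 39 GB left
disk 4: place 22 GB, 17 GB left
disk 5: place 26 GB, 38 GB left
disk 5: place 23 GB, 15 GB left
disk 6: place 26 GB, 38 GB left
disk 6: place 26 GB, 12 GB left
disk 7: place 24 GB, 40 GB left
disk 7: place 26 GB, 14 GB left
disk 8: place 26 GB, 38 GB left
disk 8: place 27 GB, 11 GB left
8 disks × 64 GB = 512 GB; used 393 GB; unused 119 GB.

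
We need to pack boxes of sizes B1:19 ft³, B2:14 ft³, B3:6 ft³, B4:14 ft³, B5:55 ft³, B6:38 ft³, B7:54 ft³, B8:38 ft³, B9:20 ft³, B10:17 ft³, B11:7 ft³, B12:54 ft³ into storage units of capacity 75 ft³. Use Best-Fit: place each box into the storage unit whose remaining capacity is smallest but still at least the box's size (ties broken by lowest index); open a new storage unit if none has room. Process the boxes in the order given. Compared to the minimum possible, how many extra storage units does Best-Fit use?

Best-Fit: [19,14,6,14,7] [55,20] [38] [54,17] [38] [54] → 6 storage units.
Total size 336 ft³; any packing needs at least ⌈336/75⌉ = 5 storage units.
An optimal packing achieves that bound: [55,20] [54,19] [54,17] [38,14,14,7] [38,6] → 5 storage units.
Excess: 6 − 5 = 1.

1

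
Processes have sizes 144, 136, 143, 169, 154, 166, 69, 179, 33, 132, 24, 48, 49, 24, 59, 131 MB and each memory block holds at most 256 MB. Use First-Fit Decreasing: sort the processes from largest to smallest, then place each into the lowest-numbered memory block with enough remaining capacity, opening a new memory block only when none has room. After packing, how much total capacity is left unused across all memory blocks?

644

Sorted descending: 179, 169, 166, 154, 144, 143, 136, 132, 131, 69, 59, 49, 48, 33, 24, 24.
179 MB → memory block 1 (remaining 77 MB)
169 MB → memory block 2 (remaining 87 MB)
166 MB → memory block 3 (remaining 90 MB)
154 MB → memory block 4 (remaining 102 MB)
144 MB → memory block 5 (remaining 112 MB)
143 MB → memory block 6 (remaining 113 MB)
136 MB → memory block 7 (remaining 120 MB)
132 MB → memory block 8 (remaining 124 MB)
131 MB → memory block 9 (remaining 125 MB)
69 MB → memory block 1 (remaining 8 MB)
59 MB → memory block 2 (remaining 28 MB)
49 MB → memory block 3 (remaining 41 MB)
48 MB → memory block 4 (remaining 54 MB)
33 MB → memory block 3 (remaining 8 MB)
24 MB → memory block 2 (remaining 4 MB)
24 MB → memory block 4 (remaining 30 MB)
9 memory blocks × 256 MB = 2304 MB; used 1660 MB; unused 644 MB.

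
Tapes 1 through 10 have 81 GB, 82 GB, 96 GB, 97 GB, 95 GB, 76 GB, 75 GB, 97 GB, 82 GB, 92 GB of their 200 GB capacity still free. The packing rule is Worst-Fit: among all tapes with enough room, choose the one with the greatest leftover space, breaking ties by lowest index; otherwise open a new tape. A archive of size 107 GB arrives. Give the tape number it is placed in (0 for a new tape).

No tape has ≥ 107 GB free, so a new tape is opened.

0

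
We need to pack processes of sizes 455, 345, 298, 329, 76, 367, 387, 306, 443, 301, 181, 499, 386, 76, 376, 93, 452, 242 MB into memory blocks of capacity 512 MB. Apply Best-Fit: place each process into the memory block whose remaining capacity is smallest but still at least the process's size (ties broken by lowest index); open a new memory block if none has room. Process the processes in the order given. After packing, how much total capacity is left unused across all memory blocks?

1556

455 MB → memory block 1 (remaining 57 MB)
345 MB → memory block 2 (remaining 167 MB)
298 MB → memory block 3 (remaining 214 MB)
329 MB → memory block 4 (remaining 183 MB)
76 MB → memory block 2 (remaining 91 MB)
367 MB → memory block 5 (remaining 145 MB)
387 MB → memory block 6 (remaining 125 MB)
306 MB → memory block 7 (remaining 206 MB)
443 MB → memory block 8 (remaining 69 MB)
301 MB → memory block 9 (remaining 211 MB)
181 MB → memory block 4 (remaining 2 MB)
499 MB → memory block 10 (remaining 13 MB)
386 MB → memory block 11 (remaining 126 MB)
76 MB → memory block 2 (remaining 15 MB)
376 MB → memory block 12 (remaining 136 MB)
93 MB → memory block 6 (remaining 32 MB)
452 MB → memory block 13 (remaining 60 MB)
242 MB → memory block 14 (remaining 270 MB)
14 memory blocks × 512 MB = 7168 MB; used 5612 MB; unused 1556 MB.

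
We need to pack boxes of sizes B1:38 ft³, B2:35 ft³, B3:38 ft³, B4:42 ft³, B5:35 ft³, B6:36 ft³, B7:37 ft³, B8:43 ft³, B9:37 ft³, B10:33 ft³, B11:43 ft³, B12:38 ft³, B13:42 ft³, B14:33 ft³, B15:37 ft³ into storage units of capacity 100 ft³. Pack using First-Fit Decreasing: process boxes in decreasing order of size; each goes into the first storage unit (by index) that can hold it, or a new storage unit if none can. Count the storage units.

8 storage units

Sorted descending: 43, 43, 42, 42, 38, 38, 38, 37, 37, 37, 36, 35, 35, 33, 33.
43 ft³ → storage unit 1 (remaining 57 ft³)
43 ft³ → storage unit 1 (remaining 14 ft³)
42 ft³ → storage unit 2 (remaining 58 ft³)
42 ft³ → storage unit 2 (remaining 16 ft³)
38 ft³ → storage unit 3 (remaining 62 ft³)
38 ft³ → storage unit 3 (remaining 24 ft³)
38 ft³ → storage unit 4 (remaining 62 ft³)
37 ft³ → storage unit 4 (remaining 25 ft³)
37 ft³ → storage unit 5 (remaining 63 ft³)
37 ft³ → storage unit 5 (remaining 26 ft³)
36 ft³ → storage unit 6 (remaining 64 ft³)
35 ft³ → storage unit 6 (remaining 29 ft³)
35 ft³ → storage unit 7 (remaining 65 ft³)
33 ft³ → storage unit 7 (remaining 32 ft³)
33 ft³ → storage unit 8 (remaining 67 ft³)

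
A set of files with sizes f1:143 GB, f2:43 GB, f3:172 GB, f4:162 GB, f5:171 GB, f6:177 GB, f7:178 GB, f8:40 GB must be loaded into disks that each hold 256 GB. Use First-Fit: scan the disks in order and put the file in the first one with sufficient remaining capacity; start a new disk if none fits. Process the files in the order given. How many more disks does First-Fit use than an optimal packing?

First-Fit: [143,43,40] [172] [162] [171] [177] [178] → 6 disks.
6 files exceed 128 GB (half the capacity), and no two of those can share a disk, so at least 6 disks are needed.
So 6 is already optimal.

0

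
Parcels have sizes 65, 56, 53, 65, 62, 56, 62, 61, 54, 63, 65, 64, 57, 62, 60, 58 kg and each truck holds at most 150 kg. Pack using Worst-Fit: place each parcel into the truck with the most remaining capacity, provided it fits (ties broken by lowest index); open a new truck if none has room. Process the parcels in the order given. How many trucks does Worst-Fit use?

8

truck 1: place 65 kg, 85 kg left
truck 1: place 56 kg, 29 kg left
truck 2: place 53 kg, 97 kg left
truck 2: place 65 kg, 32 kg left
truck 3: place 62 kg, 88 kg left
truck 3: place 56 kg, 32 kg left
truck 4: place 62 kg, 88 kg left
truck 4: place 61 kg, 27 kg left
truck 5: place 54 kg, 96 kg left
truck 5: place 63 kg, 33 kg left
truck 6: place 65 kg, 85 kg left
truck 6: place 64 kg, 21 kg left
truck 7: place 57 kg, 93 kg left
truck 7: place 62 kg, 31 kg left
truck 8: place 60 kg, 90 kg left
truck 8: place 58 kg, 32 kg left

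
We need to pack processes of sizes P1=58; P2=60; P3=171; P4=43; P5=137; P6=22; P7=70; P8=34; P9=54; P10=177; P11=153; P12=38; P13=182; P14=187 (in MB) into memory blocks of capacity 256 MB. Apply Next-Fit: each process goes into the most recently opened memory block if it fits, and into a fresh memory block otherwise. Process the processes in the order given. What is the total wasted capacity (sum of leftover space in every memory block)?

Put P1 (58 MB) in memory block 1; 198 MB remain.
Put P2 (60 MB) in memory block 1; 138 MB remain.
Put P3 (171 MB) in memory block 2; 85 MB remain.
Put P4 (43 MB) in memory block 2; 42 MB remain.
Put P5 (137 MB) in memory block 3; 119 MB remain.
Put P6 (22 MB) in memory block 3; 97 MB remain.
Put P7 (70 MB) in memory block 3; 27 MB remain.
Put P8 (34 MB) in memory block 4; 222 MB remain.
Put P9 (54 MB) in memory block 4; 168 MB remain.
Put P10 (177 MB) in memory block 5; 79 MB remain.
Put P11 (153 MB) in memory block 6; 103 MB remain.
Put P12 (38 MB) in memory block 6; 65 MB remain.
Put P13 (182 MB) in memory block 7; 74 MB remain.
Put P14 (187 MB) in memory block 8; 69 MB remain.
8 memory blocks × 256 MB = 2048 MB; used 1386 MB; unused 662 MB.

662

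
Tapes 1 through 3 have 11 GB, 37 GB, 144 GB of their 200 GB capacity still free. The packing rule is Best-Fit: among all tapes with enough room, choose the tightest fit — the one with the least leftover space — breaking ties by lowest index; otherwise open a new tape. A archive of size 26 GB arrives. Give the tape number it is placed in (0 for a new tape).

2

Tapes with room: tape 2 (37 GB), tape 3 (144 GB).
Tightest fit is tape 2 with 37 GB free.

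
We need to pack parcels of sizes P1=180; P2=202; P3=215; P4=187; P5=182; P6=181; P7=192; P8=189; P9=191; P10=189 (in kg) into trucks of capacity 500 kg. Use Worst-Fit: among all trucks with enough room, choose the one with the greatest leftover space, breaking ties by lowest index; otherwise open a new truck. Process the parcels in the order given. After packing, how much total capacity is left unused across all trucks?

P1 (180 kg) → truck 1 (remaining 320 kg)
P2 (202 kg) → truck 1 (remaining 118 kg)
P3 (215 kg) → truck 2 (remaining 285 kg)
P4 (187 kg) → truck 2 (remaining 98 kg)
P5 (182 kg) → truck 3 (remaining 318 kg)
P6 (181 kg) → truck 3 (remaining 137 kg)
P7 (192 kg) → truck 4 (remaining 308 kg)
P8 (189 kg) → truck 4 (remaining 119 kg)
P9 (191 kg) → truck 5 (remaining 309 kg)
P10 (189 kg) → truck 5 (remaining 120 kg)
5 trucks × 500 kg = 2500 kg; used 1908 kg; unused 592 kg.

592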